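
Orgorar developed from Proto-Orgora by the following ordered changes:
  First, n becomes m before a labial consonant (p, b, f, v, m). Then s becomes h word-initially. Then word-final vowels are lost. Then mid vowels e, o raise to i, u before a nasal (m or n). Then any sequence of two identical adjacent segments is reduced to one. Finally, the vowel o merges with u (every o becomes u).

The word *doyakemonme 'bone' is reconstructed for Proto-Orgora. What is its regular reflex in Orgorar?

duyakimum

Orgorar: *doyakemonme > doyakemomme > doyakemomm > doyakimumm > doyakimum > duyakimum  (by nasal place assimilation, apocope, pre-nasal raising, degemination, vowel merger)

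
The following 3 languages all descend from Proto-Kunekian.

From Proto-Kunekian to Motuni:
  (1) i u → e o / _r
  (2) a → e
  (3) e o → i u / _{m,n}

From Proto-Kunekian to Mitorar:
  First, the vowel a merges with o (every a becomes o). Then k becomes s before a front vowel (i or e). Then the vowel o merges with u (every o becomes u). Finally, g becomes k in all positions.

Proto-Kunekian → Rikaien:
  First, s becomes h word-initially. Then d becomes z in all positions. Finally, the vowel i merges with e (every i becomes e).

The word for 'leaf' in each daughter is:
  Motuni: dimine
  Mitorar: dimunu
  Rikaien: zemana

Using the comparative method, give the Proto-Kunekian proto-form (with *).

Position 6: Motuni has e, Mitorar has u, Rikaien has a. Rikaien preserves a here (none of its changes turn any other segment into a), so the proto-segment is *a.
Position 1: Motuni has d, Mitorar has d, Rikaien has z. Motuni preserves d here (none of its changes turn any other segment into d), so the proto-segment is *d.
Position 4: Motuni has i, Mitorar has u, Rikaien has a. Rikaien preserves a here (none of its changes turn any other segment into a), so the proto-segment is *a.
Verify the candidate proto-form against each daughter:
Motuni: start from *dimana.
  rule 1: no change — dimana
  rule 2 (vowel merger): dimana → dimene
  rule 3 (pre-nasal raising): dimene → dimine
  ⇒ Motuni dimine
Mitorar: start from *dimana.
  rule 1 (vowel merger): dimana → dimono
  rule 2: no change — dimono
  rule 3 (vowel merger): dimono → dimunu
  rule 4: no change — dimunu
  ⇒ Mitorar dimunu
Rikaien: *dimana
  dimana (rule 1 does not apply)
  dimana → zimana   [unconditioned shift]
  zimana → zemana   [vowel merger]
  giving Rikaien zemana.
Only *dimana yields all of Motuni dimine, Mitorar dimunu, Rikaien zemana.

*dimana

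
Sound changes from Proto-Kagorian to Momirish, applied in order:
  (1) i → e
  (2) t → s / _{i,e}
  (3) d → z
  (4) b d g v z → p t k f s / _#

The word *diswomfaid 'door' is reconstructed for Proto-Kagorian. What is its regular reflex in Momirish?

zeswomfaes

Momirish: start from *diswomfaid.
  rule 1 (vowel merger): diswomfaid → deswomfaed
  rule 2: no change — deswomfaed
  rule 3 (unconditioned shift): deswomfaed → zeswomfaez
  rule 4 (final devoicing): zeswomfaez → zeswomfaes
  ⇒ Momirish zeswomfaes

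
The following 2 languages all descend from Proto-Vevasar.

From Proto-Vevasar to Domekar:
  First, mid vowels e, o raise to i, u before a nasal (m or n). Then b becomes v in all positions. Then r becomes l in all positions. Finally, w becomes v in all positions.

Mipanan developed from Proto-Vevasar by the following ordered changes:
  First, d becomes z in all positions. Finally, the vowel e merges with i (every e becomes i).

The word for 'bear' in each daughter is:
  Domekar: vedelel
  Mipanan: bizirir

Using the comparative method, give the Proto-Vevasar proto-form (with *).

Position 4: Domekar has e, Mipanan has i. Domekar preserves e here (none of its changes turn any other segment into e), so the proto-segment is *e.
Position 1: Domekar has v, Mipanan has b. Mipanan preserves b here (none of its changes turn any other segment into b), so the proto-segment is *b.
This points to *bederer. Verify forward in each daughter:
Domekar: *bederer
  bederer (rule 1 does not apply)
  bederer → vederer   [unconditioned shift]
  vederer → vedelel   [unconditioned shift]
  vedelel (rule 4 does not apply)
  giving Domekar vedelel.
Mipanan: *bederer > bezerer > bizirir  (by unconditioned shift, vowel merger)
Only *bederer yields all of Domekar vedelel, Mipanan bizirir.

*bederer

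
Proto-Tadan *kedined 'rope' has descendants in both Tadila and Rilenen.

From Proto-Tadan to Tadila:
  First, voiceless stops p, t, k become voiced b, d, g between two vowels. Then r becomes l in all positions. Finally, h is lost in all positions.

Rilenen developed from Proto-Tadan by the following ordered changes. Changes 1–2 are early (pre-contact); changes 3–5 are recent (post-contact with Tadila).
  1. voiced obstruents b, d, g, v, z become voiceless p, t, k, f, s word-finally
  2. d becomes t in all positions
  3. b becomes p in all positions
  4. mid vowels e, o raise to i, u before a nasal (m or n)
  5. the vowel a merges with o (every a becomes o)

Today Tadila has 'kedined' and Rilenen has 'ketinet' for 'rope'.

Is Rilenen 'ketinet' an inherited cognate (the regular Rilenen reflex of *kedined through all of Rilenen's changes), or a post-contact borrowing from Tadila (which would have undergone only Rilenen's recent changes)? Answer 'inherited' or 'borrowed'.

If inherited, *kedined would pass through all of Rilenen's changes:
Rilenen: *kedined > kedinet > ketinet  (by final devoicing, unconditioned shift)
If borrowed from Tadila 'kedined' after the early changes, it would undergo only the recent ones:
  rule 3 (unconditioned shift): no change (kedined)
  rule 4 (pre-nasal raising): no change (kedined)
  rule 5 (vowel merger): no change (kedined)
  ⇒ as a loan: kedined
Rilenen 'ketinet' matches the inherited outcome exactly, so it is an inherited cognate, not a loan.

inherited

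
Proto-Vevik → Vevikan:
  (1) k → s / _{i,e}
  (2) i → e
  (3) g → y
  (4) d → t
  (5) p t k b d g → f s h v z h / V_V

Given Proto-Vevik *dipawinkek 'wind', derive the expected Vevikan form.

tefawensek

Vevikan: start from *dipawinkek.
  rule 1 (palatalisation): dipawinkek → dipawinsek
  rule 2 (vowel merger): dipawinsek → depawensek
  rule 3: no change — depawensek
  rule 4 (unconditioned shift): depawensek → tepawensek
  rule 5 (intervocalic lenition): tepawensek → tefawensek
  ⇒ Vevikan tefawensek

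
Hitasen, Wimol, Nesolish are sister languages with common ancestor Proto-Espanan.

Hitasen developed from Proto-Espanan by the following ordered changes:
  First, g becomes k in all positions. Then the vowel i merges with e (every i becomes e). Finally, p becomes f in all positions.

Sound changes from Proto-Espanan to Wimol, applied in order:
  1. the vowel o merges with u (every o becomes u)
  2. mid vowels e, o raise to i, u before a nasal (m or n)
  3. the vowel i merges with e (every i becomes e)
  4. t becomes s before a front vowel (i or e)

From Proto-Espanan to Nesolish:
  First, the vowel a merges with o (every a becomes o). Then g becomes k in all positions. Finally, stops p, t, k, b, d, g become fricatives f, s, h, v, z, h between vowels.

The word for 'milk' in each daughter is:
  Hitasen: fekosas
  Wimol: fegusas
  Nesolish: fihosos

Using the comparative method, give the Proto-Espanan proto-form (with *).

Position 4: Hitasen has o, Wimol has u, Nesolish has o. Hitasen preserves o here (none of its changes turn any other segment into o), so the proto-segment is *o.
Position 3: Hitasen has k, Wimol has g, Nesolish has h. Wimol preserves g here (none of its changes turn any other segment into g), so the proto-segment is *g.
Continuing position by position gives *figosas; check it forward:
Hitasen: *figosas > fikosas > fekosas  (by unconditioned shift, vowel merger)
Wimol: *figosas
  figosas → figusas   [vowel merger]
  figusas (rule 2 does not apply)
  figusas → fegusas   [vowel merger]
  fegusas (rule 4 does not apply)
  giving Wimol fegusas.
Nesolish: *figosas > figosos > fikosos > fihosos  (by vowel merger, unconditioned shift, intervocalic lenition)
*figosas is the unique common source.

*figosas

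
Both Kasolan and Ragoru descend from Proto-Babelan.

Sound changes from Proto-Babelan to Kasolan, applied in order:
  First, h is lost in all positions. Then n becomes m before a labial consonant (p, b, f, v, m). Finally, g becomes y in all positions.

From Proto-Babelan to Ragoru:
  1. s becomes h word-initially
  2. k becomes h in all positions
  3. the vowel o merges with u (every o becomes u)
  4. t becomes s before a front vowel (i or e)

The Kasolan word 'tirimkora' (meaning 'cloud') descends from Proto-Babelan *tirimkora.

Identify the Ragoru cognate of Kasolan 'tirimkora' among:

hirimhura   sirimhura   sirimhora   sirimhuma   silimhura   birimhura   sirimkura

sirimhura

Ragoru: *tirimkora > tirimhora > tirimhura > sirimhura  (by unconditioned shift, vowel merger, palatalisation)
Among the options, 'sirimhura' alone shows every Ragoru change applied in order.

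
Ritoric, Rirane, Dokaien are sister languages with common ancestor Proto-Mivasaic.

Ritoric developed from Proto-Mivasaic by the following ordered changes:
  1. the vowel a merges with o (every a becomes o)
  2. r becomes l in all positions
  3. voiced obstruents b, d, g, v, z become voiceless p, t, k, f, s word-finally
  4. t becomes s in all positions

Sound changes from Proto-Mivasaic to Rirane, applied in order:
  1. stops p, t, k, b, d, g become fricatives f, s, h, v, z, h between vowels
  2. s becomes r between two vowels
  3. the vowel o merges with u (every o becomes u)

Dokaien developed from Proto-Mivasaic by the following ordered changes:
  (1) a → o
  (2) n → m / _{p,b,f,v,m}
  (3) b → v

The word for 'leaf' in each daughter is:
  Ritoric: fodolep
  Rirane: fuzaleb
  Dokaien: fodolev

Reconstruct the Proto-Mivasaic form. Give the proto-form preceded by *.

*fodaleb

Position 4: Ritoric has o, Rirane has a, Dokaien has o. Rirane preserves a here (none of its changes turn any other segment into a), so the proto-segment is *a.
Position 7: Ritoric has p, Rirane has b, Dokaien has v. Rirane preserves b here (none of its changes turn any other segment into b), so the proto-segment is *b.
Position 3: Ritoric has d, Rirane has z, Dokaien has d. Ritoric preserves d here (none of its changes turn any other segment into d), so the proto-segment is *d.
This points to *fodaleb. Verify forward in each daughter:
Ritoric: *fodaleb > fodoleb > fodolep  (by vowel merger, final devoicing)
Rirane: *fodaleb
  fodaleb → fozaleb   [intervocalic lenition]
  fozaleb (rule 2 does not apply)
  fozaleb → fuzaleb   [vowel merger]
  giving Rirane fuzaleb.
Dokaien: *fodaleb
  fodaleb → fodoleb   [vowel merger]
  fodoleb (rule 2 does not apply)
  fodoleb → fodolev   [unconditioned shift]
  giving Dokaien fodolev.
Only *fodaleb yields all of Ritoric fodolep, Rirane fuzaleb, Dokaien fodolev.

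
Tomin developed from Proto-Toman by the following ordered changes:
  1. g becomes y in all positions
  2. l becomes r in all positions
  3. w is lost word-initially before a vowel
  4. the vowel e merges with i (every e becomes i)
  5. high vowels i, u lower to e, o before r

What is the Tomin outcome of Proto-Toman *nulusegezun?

norusiyizun

Tomin: *nulusegezun
  nulusegezun → nuluseyezun   [unconditioned shift]
  nuluseyezun → nuruseyezun   [unconditioned shift]
  nuruseyezun (rule 3 does not apply)
  nuruseyezun → nurusiyizun   [vowel merger]
  nurusiyizun → norusiyizun   [pre-rhotic lowering]
  giving Tomin norusiyizun.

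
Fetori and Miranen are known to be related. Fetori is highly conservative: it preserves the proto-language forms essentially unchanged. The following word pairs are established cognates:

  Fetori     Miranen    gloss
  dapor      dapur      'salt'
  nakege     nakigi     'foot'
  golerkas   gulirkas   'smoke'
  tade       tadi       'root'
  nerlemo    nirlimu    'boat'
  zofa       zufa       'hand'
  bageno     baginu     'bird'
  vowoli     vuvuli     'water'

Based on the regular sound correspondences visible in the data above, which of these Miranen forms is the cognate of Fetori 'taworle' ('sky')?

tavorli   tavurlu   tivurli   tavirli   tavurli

tavurli

vowoli ~ vuvuli — Fetori w corresponds to Miranen v between vowels (before a back vowel).
dapor ~ dapur — Fetori o corresponds to Miranen u after a consonant, before r.
nakege ~ nakigi, tade ~ tadi — Fetori e corresponds to Miranen i word-finally.
Applying these to Fetori 'taworle':
  taworle → tavorle   (w→v between vowels (before a back vowel))
  tavorle → tavurle   (o→u after a consonant, before r)
  tavurle → tavurli   (e→i word-finally)
So the Miranen cognate is 'tavurli'.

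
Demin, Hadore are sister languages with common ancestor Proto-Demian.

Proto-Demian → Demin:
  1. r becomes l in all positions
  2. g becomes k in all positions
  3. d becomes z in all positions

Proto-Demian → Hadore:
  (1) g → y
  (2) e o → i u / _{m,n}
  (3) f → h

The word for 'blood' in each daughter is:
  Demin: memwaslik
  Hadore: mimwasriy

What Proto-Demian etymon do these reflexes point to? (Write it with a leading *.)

*memwasrig

Position 2: Demin has e, Hadore has i. Demin preserves e here (none of its changes turn any other segment into e), so the proto-segment is *e.
Position 9: Demin has k, Hadore has y. Taking the neighbouring segments as reconstructed: Demin k could go back to *k or *g; Hadore y could go back to *g or *y — the one source consistent with every daughter is *g.
Position 7: Demin has l, Hadore has r. Hadore preserves r here (none of its changes turn any other segment into r), so the proto-segment is *r.
Continuing position by position gives *memwasrig; check it forward:
Demin: *memwasrig
  memwasrig → memwaslig   [unconditioned shift]
  memwaslig → memwaslik   [unconditioned shift]
  memwaslik (rule 3 does not apply)
  giving Demin memwaslik.
Hadore: *memwasrig > memwasriy > mimwasriy  (by unconditioned shift, pre-nasal raising)
Only *memwasrig yields all of Demin memwaslik, Hadore mimwasriy.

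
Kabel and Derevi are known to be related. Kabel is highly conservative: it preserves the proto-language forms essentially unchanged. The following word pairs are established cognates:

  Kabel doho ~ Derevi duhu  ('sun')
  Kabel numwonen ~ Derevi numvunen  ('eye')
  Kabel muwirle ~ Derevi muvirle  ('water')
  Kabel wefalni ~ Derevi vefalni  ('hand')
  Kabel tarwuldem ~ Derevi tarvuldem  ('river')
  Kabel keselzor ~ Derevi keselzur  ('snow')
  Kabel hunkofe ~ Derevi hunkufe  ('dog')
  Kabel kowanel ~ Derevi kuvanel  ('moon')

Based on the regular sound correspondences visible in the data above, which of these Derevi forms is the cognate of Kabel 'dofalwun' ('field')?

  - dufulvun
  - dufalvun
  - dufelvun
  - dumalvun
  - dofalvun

hunkofe ~ hunkufe — Kabel o corresponds to Derevi u after a consonant, before a labial obstruent.
tarwuldem ~ tarvuldem — Kabel w corresponds to Derevi v after a consonant, before a back vowel.
Applying these to Kabel 'dofalwun':
  dofalwun → dufalwun   (o→u after a consonant, before a labial obstruent)
  dufalwun → dufalvun   (w→v after a consonant, before a back vowel)
So the Derevi cognate is 'dufalvun'.

dufalvun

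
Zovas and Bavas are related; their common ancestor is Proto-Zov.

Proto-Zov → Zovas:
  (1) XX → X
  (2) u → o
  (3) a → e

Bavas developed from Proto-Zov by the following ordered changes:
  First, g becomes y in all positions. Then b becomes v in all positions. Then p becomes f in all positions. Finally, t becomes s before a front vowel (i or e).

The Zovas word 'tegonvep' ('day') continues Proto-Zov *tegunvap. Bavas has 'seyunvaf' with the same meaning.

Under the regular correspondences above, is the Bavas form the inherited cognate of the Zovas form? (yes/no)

yes

Derive the expected Bavas reflex of *tegunvap:
Bavas: start from *tegunvap.
  rule 1 (unconditioned shift): tegunvap → teyunvap
  rule 2: no change — teyunvap
  rule 3 (unconditioned shift): teyunvap → teyunvaf
  rule 4 (palatalisation): teyunvaf → seyunvaf
  ⇒ Bavas seyunvaf
Bavas 'seyunvaf' matches the regular reflex exactly, so the pair is cognate.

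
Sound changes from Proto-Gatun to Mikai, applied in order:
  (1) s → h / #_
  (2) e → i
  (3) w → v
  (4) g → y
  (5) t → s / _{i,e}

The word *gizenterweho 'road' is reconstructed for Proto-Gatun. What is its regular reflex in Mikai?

Mikai: *gizenterweho
  gizenterweho (rule 1 does not apply)
  gizenterweho → gizintirwiho   [vowel merger]
  gizintirwiho → gizintirviho   [unconditioned shift]
  gizintirviho → yizintirviho   [unconditioned shift]
  yizintirviho → yizinsirviho   [palatalisation]
  giving Mikai yizinsirviho.

yizinsirviho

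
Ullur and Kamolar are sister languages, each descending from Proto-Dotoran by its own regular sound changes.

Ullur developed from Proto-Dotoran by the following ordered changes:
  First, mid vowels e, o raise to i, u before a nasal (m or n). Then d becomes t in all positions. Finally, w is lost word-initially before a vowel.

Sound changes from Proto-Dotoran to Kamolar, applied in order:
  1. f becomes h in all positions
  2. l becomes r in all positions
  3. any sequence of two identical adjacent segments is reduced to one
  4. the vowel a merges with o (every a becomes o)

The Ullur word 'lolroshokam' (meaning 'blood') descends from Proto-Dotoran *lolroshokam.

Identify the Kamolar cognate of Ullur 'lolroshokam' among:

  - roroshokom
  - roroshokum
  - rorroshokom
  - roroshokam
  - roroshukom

roroshokom

Kamolar: start from *lolroshokam.
  rule 1: no change — lolroshokam
  rule 2 (unconditioned shift): lolroshokam → rorroshokam
  rule 3 (degemination): rorroshokam → roroshokam
  rule 4 (vowel merger): roroshokam → roroshokom
  ⇒ Kamolar roroshokom
Only 'roroshokom' matches the regular Kamolar development of *lolroshokam.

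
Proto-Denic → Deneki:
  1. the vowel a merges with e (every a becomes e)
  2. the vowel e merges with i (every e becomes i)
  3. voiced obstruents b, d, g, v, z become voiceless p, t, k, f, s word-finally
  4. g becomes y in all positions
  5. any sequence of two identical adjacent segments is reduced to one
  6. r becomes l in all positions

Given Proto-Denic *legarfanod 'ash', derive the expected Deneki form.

Deneki: *legarfanod > legerfenod > ligirfinod > ligirfinot > liyirfinot > liyilfinot  (by vowel merger, vowel merger, final devoicing, unconditioned shift, unconditioned shift)

liyilfinot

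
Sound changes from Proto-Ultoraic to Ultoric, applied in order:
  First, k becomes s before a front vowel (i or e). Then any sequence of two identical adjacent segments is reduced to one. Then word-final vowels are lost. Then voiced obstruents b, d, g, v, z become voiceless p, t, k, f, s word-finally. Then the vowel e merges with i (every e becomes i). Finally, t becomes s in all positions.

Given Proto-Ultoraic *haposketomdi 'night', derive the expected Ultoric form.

haposisoms

Ultoric: *haposketomdi
  haposketomdi → hapossetomdi   [palatalisation]
  hapossetomdi → haposetomdi   [degemination]
  haposetomdi → haposetomd   [apocope]
  haposetomd → haposetomt   [final devoicing]
  haposetomt → hapositomt   [vowel merger]
  hapositomt → haposisoms   [unconditioned shift]
  giving Ultoric haposisoms.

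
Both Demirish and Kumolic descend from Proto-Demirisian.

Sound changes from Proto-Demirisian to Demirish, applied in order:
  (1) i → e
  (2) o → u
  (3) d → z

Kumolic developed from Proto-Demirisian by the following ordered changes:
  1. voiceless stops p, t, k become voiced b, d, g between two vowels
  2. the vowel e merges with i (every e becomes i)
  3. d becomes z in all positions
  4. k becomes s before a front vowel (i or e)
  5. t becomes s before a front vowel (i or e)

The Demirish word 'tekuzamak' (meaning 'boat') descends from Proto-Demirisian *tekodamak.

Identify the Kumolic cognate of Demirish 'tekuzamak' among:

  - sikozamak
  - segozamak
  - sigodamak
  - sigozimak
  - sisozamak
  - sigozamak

Kumolic: *tekodamak
  tekodamak → tegodamak   [intervocalic voicing]
  tegodamak → tigodamak   [vowel merger]
  tigodamak → tigozamak   [unconditioned shift]
  tigozamak (rule 4 does not apply)
  tigozamak → sigozamak   [palatalisation]
  giving Kumolic sigozamak.
Among the options, 'sigozamak' alone shows every Kumolic change applied in order.

sigozamak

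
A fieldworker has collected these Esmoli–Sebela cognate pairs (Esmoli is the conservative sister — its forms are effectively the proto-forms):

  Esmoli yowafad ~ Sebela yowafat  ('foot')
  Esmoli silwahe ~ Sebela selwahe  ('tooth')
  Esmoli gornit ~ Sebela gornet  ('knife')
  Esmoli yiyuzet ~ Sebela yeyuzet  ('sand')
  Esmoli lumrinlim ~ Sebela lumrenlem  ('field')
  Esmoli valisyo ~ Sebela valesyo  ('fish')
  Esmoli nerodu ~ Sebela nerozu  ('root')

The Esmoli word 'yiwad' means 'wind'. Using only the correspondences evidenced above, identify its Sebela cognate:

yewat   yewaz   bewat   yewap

yewat

silwahe ~ selwahe, gornit ~ gornet — Esmoli i corresponds to Sebela e after a consonant, before a consonant other than r, m, n, p, b, f, v.
yowafad ~ yowafat — Esmoli d corresponds to Sebela t word-finally.
Applying these to Esmoli 'yiwad':
  yiwad → yewad   (i→e after a consonant, before a consonant other than r, m, n, p, b, f, v)
  yewad → yewat   (d→t word-finally)
So the Sebela cognate is 'yewat'.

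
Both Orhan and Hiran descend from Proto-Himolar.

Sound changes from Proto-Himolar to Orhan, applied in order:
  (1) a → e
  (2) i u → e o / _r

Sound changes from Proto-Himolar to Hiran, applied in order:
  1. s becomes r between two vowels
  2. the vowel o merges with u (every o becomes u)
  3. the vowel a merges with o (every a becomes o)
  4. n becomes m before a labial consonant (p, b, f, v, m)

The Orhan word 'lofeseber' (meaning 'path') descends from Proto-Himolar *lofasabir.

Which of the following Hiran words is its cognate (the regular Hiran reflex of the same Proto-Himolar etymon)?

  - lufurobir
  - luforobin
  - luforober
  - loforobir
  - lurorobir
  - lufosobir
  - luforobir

luforobir

Hiran: *lofasabir > lofarabir > lufarabir > luforobir  (by rhotacism, vowel merger, vowel merger)
The other candidates each miss or misapply at least one Hiran change.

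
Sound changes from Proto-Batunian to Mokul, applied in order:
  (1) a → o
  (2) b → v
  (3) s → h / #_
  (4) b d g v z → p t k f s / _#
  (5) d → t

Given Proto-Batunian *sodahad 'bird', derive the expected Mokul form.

Mokul: *sodahad
  sodahad → sodohod   [vowel merger]
  sodohod (rule 2 does not apply)
  sodohod → hodohod   [debuccalisation]
  hodohod → hodohot   [final devoicing]
  hodohot → hotohot   [unconditioned shift]
  giving Mokul hotohot.

hotohot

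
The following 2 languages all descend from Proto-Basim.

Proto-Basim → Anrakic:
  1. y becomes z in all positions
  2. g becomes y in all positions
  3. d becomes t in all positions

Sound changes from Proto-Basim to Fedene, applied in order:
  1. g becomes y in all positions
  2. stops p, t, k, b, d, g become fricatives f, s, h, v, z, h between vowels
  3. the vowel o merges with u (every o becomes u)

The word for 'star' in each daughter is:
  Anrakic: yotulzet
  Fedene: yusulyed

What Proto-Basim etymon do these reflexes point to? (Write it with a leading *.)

*gotulyed

Position 1: Anrakic has y, Fedene has y. In Anrakic, y can only continue *g, so the proto-segment is *g.
Position 3: Anrakic has t, Fedene has s. Taking the neighbouring segments as reconstructed: Anrakic t could go back to *t or *d; Fedene s could go back to *t or *s — the one source consistent with every daughter is *t.
Position 2: Anrakic has o, Fedene has u. Anrakic preserves o here (none of its changes turn any other segment into o), so the proto-segment is *o.
This points to *gotulyed. Verify forward in each daughter:
Anrakic: start from *gotulyed.
  rule 1 (unconditioned shift): gotulyed → gotulzed
  rule 2 (unconditioned shift): gotulzed → yotulzed
  rule 3 (unconditioned shift): yotulzed → yotulzet
  ⇒ Anrakic yotulzet
Fedene: start from *gotulyed.
  rule 1 (unconditioned shift): gotulyed → yotulyed
  rule 2 (intervocalic lenition): yotulyed → yosulyed
  rule 3 (vowel merger): yosulyed → yusulyed
  ⇒ Fedene yusulyed
*gotulyed is the unique common source.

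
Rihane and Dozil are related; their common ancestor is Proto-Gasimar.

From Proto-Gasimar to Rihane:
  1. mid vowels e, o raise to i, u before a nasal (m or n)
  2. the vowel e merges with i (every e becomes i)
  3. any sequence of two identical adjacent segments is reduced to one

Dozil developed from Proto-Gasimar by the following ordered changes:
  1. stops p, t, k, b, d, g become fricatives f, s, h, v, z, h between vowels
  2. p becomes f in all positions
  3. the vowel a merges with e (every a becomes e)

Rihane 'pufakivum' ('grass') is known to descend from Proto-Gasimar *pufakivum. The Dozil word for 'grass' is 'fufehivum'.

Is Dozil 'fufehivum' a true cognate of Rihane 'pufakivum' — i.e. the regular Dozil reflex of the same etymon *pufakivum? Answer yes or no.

yes

Derive the expected Dozil reflex of *pufakivum:
Dozil: start from *pufakivum.
  rule 1 (intervocalic lenition): pufakivum → pufahivum
  rule 2 (unconditioned shift): pufahivum → fufahivum
  rule 3 (vowel merger): fufahivum → fufehivum
  ⇒ Dozil fufehivum
Dozil 'fufehivum' matches the regular reflex exactly, so the pair is cognate.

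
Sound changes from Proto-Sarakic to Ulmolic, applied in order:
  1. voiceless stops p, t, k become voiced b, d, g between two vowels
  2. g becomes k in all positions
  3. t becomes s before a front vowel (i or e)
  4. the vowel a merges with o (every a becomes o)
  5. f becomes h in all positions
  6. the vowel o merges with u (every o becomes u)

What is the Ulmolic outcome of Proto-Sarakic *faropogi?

hurubuki

Ulmolic: start from *faropogi.
  rule 1 (intervocalic voicing): faropogi → farobogi
  rule 2 (unconditioned shift): farobogi → faroboki
  rule 3: no change — faroboki
  rule 4 (vowel merger): faroboki → foroboki
  rule 5 (unconditioned shift): foroboki → horoboki
  rule 6 (vowel merger): horoboki → hurubuki
  ⇒ Ulmolic hurubuki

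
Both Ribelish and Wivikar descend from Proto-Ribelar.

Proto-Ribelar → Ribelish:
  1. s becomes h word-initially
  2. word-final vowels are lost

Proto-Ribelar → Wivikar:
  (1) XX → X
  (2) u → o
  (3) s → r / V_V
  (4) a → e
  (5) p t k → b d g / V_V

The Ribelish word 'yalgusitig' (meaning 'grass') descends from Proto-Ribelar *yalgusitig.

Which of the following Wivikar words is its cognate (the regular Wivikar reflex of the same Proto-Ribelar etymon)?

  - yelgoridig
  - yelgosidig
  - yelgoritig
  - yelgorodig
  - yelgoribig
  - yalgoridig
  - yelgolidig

Wivikar: *yalgusitig
  yalgusitig (rule 1 does not apply)
  yalgusitig → yalgositig   [vowel merger]
  yalgositig → yalgoritig   [rhotacism]
  yalgoritig → yelgoritig   [vowel merger]
  yelgoritig → yelgoridig   [intervocalic voicing]
  giving Wivikar yelgoridig.
Among the options, 'yelgoridig' alone shows every Wivikar change applied in order.

yelgoridig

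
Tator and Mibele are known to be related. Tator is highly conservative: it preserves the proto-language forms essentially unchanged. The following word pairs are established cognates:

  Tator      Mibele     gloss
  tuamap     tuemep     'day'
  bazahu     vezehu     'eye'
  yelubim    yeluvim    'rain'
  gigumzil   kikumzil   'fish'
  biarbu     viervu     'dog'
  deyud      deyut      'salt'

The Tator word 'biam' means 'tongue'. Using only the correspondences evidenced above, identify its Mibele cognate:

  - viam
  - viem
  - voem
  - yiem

viem

biarbu ~ viervu — Tator b corresponds to Mibele v word-initially before a front vowel.
tuamap ~ tuemep — Tator a corresponds to Mibele e after a vowel, before a nasal.
Applying these to Tator 'biam':
  biam → viam   (b→v word-initially before a front vowel)
  viam → viem   (a→e after a vowel, before a nasal)
So the Mibele cognate is 'viem'.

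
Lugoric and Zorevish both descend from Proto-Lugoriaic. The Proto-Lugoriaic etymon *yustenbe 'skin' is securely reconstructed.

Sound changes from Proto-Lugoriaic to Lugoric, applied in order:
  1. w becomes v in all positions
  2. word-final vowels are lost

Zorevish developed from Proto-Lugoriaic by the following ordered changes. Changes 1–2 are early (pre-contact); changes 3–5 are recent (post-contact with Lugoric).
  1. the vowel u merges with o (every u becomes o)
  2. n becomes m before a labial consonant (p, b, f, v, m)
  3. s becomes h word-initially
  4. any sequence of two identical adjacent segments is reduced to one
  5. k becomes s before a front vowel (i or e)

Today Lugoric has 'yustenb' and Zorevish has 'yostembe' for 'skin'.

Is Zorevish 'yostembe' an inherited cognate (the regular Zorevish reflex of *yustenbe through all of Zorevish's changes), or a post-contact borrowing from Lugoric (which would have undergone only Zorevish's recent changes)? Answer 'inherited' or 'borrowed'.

inherited

If inherited, *yustenbe would pass through all of Zorevish's changes:
Zorevish: *yustenbe
  yustenbe → yostenbe   [vowel merger]
  yostenbe → yostembe   [nasal place assimilation]
  yostembe (rule 3 does not apply)
  yostembe (rule 4 does not apply)
  yostembe (rule 5 does not apply)
  giving Zorevish yostembe.
If borrowed from Lugoric 'yustenb' after the early changes, it would undergo only the recent ones:
  rule 3 (debuccalisation): no change (yustenb)
  rule 4 (degemination): no change (yustenb)
  rule 5 (palatalisation): no change (yustenb)
  ⇒ as a loan: yustenb
Zorevish 'yostembe' matches the inherited outcome exactly, so it is an inherited cognate, not a loan.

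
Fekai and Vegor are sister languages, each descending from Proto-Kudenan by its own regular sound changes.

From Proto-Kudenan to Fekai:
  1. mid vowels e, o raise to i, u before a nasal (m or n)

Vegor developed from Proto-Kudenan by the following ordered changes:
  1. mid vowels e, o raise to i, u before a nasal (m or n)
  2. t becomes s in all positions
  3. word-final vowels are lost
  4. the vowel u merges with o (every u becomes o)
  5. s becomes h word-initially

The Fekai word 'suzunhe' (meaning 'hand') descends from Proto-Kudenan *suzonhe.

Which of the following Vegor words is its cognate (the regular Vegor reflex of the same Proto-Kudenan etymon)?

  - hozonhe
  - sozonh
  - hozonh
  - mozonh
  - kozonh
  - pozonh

Vegor: start from *suzonhe.
  rule 1 (pre-nasal raising): suzonhe → suzunhe
  rule 2: no change — suzunhe
  rule 3 (apocope): suzunhe → suzunh
  rule 4 (vowel merger): suzunh → sozonh
  rule 5 (debuccalisation): sozonh → hozonh
  ⇒ Vegor hozonh
Only 'hozonh' matches the regular Vegor development of *suzonhe.

hozonh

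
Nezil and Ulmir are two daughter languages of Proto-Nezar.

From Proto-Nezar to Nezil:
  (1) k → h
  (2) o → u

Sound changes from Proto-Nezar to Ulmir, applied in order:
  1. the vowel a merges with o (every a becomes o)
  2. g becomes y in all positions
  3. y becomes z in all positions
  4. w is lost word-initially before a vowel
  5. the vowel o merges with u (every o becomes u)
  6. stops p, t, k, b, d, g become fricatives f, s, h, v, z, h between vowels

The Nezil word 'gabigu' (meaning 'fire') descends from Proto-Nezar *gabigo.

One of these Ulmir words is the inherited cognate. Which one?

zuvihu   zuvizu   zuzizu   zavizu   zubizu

Ulmir: *gabigo
  gabigo → gobigo   [vowel merger]
  gobigo → yobiyo   [unconditioned shift]
  yobiyo → zobizo   [unconditioned shift]
  zobizo (rule 4 does not apply)
  zobizo → zubizu   [vowel merger]
  zubizu → zuvizu   [intervocalic lenition]
  giving Ulmir zuvizu.
The other candidates each miss or misapply at least one Ulmir change.

zuvizu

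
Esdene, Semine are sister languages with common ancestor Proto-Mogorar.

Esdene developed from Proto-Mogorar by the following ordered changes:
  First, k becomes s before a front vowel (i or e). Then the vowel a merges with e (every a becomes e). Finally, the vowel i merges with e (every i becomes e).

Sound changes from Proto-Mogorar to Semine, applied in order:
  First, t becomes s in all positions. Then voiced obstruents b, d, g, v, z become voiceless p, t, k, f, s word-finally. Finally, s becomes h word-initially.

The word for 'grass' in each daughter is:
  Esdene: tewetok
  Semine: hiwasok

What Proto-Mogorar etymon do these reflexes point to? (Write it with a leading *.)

*tiwatok

Position 2: Esdene has e, Semine has i. Semine preserves i here (none of its changes turn any other segment into i), so the proto-segment is *i.
Position 4: Esdene has e, Semine has a. Semine preserves a here (none of its changes turn any other segment into a), so the proto-segment is *a.
This points to *tiwatok. Verify forward in each daughter:
Esdene: *tiwatok
  tiwatok (rule 1 does not apply)
  tiwatok → tiwetok   [vowel merger]
  tiwetok → tewetok   [vowel merger]
  giving Esdene tewetok.
Semine: *tiwatok
  tiwatok → siwasok   [unconditioned shift]
  siwasok (rule 2 does not apply)
  siwasok → hiwasok   [debuccalisation]
  giving Semine hiwasok.
No other proto-form is consistent with every reflex, so the reconstruction is *tiwatok.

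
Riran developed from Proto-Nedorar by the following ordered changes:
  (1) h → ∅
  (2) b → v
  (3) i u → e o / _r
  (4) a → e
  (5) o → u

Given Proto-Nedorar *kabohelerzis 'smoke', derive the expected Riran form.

kevuelerzis

Riran: *kabohelerzis
  kabohelerzis → kaboelerzis   [h-loss]
  kaboelerzis → kavoelerzis   [unconditioned shift]
  kavoelerzis (rule 3 does not apply)
  kavoelerzis → kevoelerzis   [vowel merger]
  kevoelerzis → kevuelerzis   [vowel merger]
  giving Riran kevuelerzis.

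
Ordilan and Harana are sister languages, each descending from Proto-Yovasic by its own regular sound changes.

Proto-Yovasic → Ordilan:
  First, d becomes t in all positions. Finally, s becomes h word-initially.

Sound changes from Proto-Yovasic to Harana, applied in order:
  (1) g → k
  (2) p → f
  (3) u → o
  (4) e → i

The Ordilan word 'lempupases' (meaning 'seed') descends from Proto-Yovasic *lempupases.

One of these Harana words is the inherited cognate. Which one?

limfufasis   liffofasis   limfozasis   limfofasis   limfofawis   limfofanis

limfofasis

Harana: *lempupases
  lempupases (rule 1 does not apply)
  lempupases → lemfufases   [unconditioned shift]
  lemfufases → lemfofases   [vowel merger]
  lemfofases → limfofasis   [vowel merger]
  giving Harana limfofasis.
The other candidates each miss or misapply at least one Harana change.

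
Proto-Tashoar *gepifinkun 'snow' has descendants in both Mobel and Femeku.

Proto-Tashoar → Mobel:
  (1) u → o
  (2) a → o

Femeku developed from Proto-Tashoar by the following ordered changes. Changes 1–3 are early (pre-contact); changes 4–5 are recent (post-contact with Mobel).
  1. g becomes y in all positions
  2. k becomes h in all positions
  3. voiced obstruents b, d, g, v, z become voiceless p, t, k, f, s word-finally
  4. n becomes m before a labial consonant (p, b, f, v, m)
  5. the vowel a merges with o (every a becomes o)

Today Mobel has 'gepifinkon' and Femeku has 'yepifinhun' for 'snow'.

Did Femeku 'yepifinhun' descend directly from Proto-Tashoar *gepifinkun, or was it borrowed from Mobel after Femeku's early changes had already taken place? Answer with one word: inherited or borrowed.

If inherited, *gepifinkun would pass through all of Femeku's changes:
Femeku: *gepifinkun
  gepifinkun → yepifinkun   [unconditioned shift]
  yepifinkun → yepifinhun   [unconditioned shift]
  yepifinhun (rule 3 does not apply)
  yepifinhun (rule 4 does not apply)
  yepifinhun (rule 5 does not apply)
  giving Femeku yepifinhun.
If borrowed from Mobel 'gepifinkon' after the early changes, it would undergo only the recent ones:
  rule 4 (nasal place assimilation): no change (gepifinkon)
  rule 5 (vowel merger): no change (gepifinkon)
  ⇒ as a loan: gepifinkon
Femeku 'yepifinhun' matches the inherited outcome exactly, so it is an inherited cognate, not a loan.

inherited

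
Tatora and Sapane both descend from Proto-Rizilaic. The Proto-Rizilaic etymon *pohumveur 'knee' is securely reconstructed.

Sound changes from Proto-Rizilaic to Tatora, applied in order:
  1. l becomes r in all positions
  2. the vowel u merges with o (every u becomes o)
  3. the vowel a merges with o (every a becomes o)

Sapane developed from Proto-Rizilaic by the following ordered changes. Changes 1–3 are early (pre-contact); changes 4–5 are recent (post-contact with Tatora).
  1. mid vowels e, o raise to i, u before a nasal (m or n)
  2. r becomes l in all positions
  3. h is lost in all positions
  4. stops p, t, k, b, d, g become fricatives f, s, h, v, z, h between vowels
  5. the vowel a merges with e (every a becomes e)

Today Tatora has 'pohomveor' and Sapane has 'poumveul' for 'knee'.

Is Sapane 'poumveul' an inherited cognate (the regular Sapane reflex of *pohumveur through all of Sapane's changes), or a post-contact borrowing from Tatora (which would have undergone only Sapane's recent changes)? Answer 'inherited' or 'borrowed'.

inherited

If inherited, *pohumveur would pass through all of Sapane's changes:
Sapane: start from *pohumveur.
  rule 1: no change — pohumveur
  rule 2 (unconditioned shift): pohumveur → pohumveul
  rule 3 (h-loss): pohumveul → poumveul
  rule 4: no change — poumveul
  rule 5: no change — poumveul
  ⇒ Sapane poumveul
If borrowed from Tatora 'pohomveor' after the early changes, it would undergo only the recent ones:
  rule 4 (intervocalic lenition): no change (pohomveor)
  rule 5 (vowel merger): no change (pohomveor)
  ⇒ as a loan: pohomveor
Sapane 'poumveul' matches the inherited outcome exactly, so it is an inherited cognate, not a loan.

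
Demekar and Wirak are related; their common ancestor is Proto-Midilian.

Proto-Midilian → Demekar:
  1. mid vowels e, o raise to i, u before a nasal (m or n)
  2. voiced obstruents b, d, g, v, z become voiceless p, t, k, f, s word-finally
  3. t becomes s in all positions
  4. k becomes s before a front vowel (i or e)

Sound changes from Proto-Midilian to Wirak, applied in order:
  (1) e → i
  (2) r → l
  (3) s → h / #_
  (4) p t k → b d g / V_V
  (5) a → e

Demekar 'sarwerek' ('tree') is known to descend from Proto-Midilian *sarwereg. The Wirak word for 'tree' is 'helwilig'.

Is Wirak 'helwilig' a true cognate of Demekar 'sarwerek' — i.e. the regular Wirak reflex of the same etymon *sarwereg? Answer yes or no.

yes

Derive the expected Wirak reflex of *sarwereg:
Wirak: start from *sarwereg.
  rule 1 (vowel merger): sarwereg → sarwirig
  rule 2 (unconditioned shift): sarwirig → salwilig
  rule 3 (debuccalisation): salwilig → halwilig
  rule 4: no change — halwilig
  rule 5 (vowel merger): halwilig → helwilig
  ⇒ Wirak helwilig
Wirak 'helwilig' matches the regular reflex exactly, so the pair is cognate.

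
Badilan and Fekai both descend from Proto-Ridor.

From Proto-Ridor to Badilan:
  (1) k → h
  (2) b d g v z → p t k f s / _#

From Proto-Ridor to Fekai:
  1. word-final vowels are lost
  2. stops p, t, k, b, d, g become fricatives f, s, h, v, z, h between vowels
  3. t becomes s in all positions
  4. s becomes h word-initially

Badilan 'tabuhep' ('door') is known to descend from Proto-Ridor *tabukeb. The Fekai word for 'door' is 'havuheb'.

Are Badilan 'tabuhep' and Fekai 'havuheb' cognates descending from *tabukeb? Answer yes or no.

yes

Derive the expected Fekai reflex of *tabukeb:
Fekai: *tabukeb > tavuheb > savuheb > havuheb  (by intervocalic lenition, unconditioned shift, debuccalisation)
Fekai 'havuheb' matches the regular reflex exactly, so the pair is cognate.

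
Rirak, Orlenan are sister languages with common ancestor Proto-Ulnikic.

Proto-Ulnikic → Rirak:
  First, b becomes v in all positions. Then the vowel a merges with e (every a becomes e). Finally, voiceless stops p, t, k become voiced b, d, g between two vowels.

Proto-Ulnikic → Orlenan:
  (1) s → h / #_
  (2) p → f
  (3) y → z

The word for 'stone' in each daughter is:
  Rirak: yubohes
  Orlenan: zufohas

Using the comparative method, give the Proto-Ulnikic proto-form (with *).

Position 3: Rirak has b, Orlenan has f. In Rirak, b can only continue *p, so the proto-segment is *p.
Position 6: Rirak has e, Orlenan has a. Orlenan preserves a here (none of its changes turn any other segment into a), so the proto-segment is *a.
Position 1: Rirak has y, Orlenan has z. Rirak preserves y here (none of its changes turn any other segment into y), so the proto-segment is *y.
Verify the candidate proto-form against each daughter:
Rirak: start from *yupohas.
  rule 1: no change — yupohas
  rule 2 (vowel merger): yupohas → yupohes
  rule 3 (intervocalic voicing): yupohes → yubohes
  ⇒ Rirak yubohes
Orlenan: *yupohas
  yupohas (rule 1 does not apply)
  yupohas → yufohas   [unconditioned shift]
  yufohas → zufohas   [unconditioned shift]
  giving Orlenan zufohas.
No other proto-form is consistent with every reflex, so the reconstruction is *yupohas.

*yupohas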